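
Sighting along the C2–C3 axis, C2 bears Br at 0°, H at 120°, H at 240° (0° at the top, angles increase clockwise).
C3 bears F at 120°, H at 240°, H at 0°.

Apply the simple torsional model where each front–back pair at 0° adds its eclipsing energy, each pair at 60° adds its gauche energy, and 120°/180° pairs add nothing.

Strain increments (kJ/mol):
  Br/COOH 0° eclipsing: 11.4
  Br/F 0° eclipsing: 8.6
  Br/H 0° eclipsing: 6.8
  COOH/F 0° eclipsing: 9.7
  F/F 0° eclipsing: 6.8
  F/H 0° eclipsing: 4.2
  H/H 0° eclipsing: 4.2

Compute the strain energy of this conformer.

15.2 kJ/mol

This conformer is eclipsed. Br at 0° is eclipsed with H at 0° (6.8); H at 120° is eclipsed with F at 120° (4.2); H at 240° is eclipsed with H at 240° (4.2). Total 15.2 kJ/mol.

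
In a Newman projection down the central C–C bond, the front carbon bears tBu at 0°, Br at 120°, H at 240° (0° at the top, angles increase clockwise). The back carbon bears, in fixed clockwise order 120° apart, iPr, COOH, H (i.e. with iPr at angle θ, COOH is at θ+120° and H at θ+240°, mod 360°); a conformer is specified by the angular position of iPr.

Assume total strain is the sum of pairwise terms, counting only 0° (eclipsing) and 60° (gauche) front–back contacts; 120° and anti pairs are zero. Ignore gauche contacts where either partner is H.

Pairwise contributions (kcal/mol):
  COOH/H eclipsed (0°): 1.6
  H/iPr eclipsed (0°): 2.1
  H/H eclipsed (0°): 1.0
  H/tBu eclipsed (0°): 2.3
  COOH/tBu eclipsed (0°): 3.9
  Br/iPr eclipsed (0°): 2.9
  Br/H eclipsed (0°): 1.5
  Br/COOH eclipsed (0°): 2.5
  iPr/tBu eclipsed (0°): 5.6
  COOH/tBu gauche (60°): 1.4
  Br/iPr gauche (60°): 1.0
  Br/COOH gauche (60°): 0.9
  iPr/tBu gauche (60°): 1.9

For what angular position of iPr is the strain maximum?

0°

iPr at 0° (eclipsed): tBu–iPr eclipsed, Br–COOH eclipsed, H–H eclipsed; 5.6 + 2.5 + 1.0 = 9.1 kcal/mol.
iPr at 60° (staggered): tBu–iPr gauche, Br–iPr gauche, Br–COOH gauche; 1.9 + 1.0 + 0.9 = 3.8 kcal/mol.
iPr at 120° (eclipsed): tBu–H eclipsed, Br–iPr eclipsed, H–COOH eclipsed; 2.3 + 2.9 + 1.6 = 6.8 kcal/mol.
iPr at 180° (staggered): tBu–COOH gauche, Br–iPr gauche; 1.4 + 1.0 = 2.4 kcal/mol.
iPr at 240° (eclipsed): tBu–COOH eclipsed, Br–H eclipsed, H–iPr eclipsed; 3.9 + 1.5 + 2.1 = 7.5 kcal/mol.
iPr at 300° (staggered): tBu–iPr gauche, tBu–COOH gauche, Br–COOH gauche; 1.9 + 1.4 + 0.9 = 4.2 kcal/mol.
The maximum (9.1 kcal/mol) occurs with iPr at 0°.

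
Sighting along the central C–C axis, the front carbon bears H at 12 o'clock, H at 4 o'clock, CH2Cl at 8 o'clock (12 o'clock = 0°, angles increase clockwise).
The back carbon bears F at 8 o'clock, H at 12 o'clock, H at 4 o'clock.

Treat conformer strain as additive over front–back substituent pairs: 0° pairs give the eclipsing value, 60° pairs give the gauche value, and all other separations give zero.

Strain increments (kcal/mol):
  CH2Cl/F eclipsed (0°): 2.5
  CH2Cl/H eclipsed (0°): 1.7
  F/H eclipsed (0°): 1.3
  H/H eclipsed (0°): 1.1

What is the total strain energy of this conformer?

4.7 kcal/mol

This conformer is eclipsed. H at 0° is eclipsed with H at 0° (1.1); H at 120° is eclipsed with H at 120° (1.1); CH2Cl at 240° is eclipsed with F at 240° (2.5). Total 4.7 kcal/mol.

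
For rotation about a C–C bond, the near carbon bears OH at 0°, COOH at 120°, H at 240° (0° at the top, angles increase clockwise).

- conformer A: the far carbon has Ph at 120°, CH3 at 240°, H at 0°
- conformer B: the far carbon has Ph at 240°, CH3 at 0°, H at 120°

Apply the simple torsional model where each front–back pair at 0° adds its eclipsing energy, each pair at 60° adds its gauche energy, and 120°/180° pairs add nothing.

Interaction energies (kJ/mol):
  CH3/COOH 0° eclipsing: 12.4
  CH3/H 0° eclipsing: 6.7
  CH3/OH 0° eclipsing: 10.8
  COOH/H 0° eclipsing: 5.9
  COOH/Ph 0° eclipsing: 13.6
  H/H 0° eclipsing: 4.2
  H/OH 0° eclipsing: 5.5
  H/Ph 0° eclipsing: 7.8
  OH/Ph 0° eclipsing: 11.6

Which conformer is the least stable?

A

A is eclipsed. OH at 0° is eclipsed with H at 0° (5.5); COOH at 120° is eclipsed with Ph at 120° (13.6); H at 240° is eclipsed with CH3 at 240° (6.7). Total 25.8 kJ/mol.
B is eclipsed. OH at 0° is eclipsed with CH3 at 0° (10.8); COOH at 120° is eclipsed with H at 120° (5.9); H at 240° is eclipsed with Ph at 240° (7.8). Total 24.5 kJ/mol.
A has the highest total (25.8 kJ/mol).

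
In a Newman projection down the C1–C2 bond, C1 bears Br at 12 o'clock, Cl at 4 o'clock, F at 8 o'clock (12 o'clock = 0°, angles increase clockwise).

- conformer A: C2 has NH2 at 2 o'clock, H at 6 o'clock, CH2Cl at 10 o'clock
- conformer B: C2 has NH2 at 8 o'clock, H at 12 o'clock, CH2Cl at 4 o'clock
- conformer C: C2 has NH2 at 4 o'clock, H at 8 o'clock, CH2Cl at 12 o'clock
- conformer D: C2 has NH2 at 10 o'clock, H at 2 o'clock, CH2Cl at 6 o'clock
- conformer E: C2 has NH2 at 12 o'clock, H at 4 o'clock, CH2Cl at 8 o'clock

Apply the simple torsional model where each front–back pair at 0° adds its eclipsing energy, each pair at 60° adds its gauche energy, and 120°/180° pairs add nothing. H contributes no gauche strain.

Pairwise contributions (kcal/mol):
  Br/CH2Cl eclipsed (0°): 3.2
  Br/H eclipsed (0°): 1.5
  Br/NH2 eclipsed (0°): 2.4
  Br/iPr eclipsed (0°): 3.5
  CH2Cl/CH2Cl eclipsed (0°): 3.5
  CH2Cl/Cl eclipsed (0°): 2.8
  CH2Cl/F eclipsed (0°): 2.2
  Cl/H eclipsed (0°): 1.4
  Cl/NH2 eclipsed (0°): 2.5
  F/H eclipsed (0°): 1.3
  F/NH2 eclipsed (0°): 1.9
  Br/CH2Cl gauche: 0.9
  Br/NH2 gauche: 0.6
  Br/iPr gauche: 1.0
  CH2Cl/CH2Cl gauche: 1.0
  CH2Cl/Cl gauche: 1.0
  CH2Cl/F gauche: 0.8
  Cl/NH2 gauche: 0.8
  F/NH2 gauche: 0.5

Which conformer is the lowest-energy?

A (staggered): Br(0°)/NH2(60°) gauche 0.6; Br(0°)/CH2Cl(300°) gauche 0.9; Cl(120°)/NH2(60°) gauche 0.8; F(240°)/CH2Cl(300°) gauche 0.8 → 3.1 kcal/mol.
B (eclipsed): Br(0°)/H(0°) eclipsed 1.5; Cl(120°)/CH2Cl(120°) eclipsed 2.8; F(240°)/NH2(240°) eclipsed 1.9 → 6.2 kcal/mol.
C (eclipsed): Br(0°)/CH2Cl(0°) eclipsed 3.2; Cl(120°)/NH2(120°) eclipsed 2.5; F(240°)/H(240°) eclipsed 1.3 → 7.0 kcal/mol.
D (staggered): Br(0°)/NH2(300°) gauche 0.6; Cl(120°)/CH2Cl(180°) gauche 1.0; F(240°)/NH2(300°) gauche 0.5; F(240°)/CH2Cl(180°) gauche 0.8 → 2.9 kcal/mol.
E (eclipsed): Br(0°)/NH2(0°) eclipsed 2.4; Cl(120°)/H(120°) eclipsed 1.4; F(240°)/CH2Cl(240°) eclipsed 2.2 → 6.0 kcal/mol.
D has the lowest total (2.9 kcal/mol).

D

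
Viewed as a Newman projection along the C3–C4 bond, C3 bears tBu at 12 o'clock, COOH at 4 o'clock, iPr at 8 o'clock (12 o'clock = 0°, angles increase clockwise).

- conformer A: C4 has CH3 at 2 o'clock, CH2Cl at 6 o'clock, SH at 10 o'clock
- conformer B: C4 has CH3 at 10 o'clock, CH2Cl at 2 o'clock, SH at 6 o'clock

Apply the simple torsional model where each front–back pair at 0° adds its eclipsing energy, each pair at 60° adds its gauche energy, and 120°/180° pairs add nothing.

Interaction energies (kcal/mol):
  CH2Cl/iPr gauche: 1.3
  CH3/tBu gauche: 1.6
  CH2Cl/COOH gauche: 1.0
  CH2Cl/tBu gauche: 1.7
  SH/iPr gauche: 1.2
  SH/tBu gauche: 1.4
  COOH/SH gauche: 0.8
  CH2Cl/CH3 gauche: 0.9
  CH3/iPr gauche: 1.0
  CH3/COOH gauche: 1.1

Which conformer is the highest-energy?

A

A is staggered. tBu at 0° is gauche with CH3 at 60° (1.6); tBu at 0° is gauche with SH at 300° (1.4); COOH at 120° is gauche with CH3 at 60° (1.1); COOH at 120° is gauche with CH2Cl at 180° (1.0); iPr at 240° is gauche with CH2Cl at 180° (1.3); iPr at 240° is gauche with SH at 300° (1.2). Total 7.6 kcal/mol.
B is staggered. tBu at 0° is gauche with CH3 at 300° (1.6); tBu at 0° is gauche with CH2Cl at 60° (1.7); COOH at 120° is gauche with CH2Cl at 60° (1.0); COOH at 120° is gauche with SH at 180° (0.8); iPr at 240° is gauche with CH3 at 300° (1.0); iPr at 240° is gauche with SH at 180° (1.2). Total 7.3 kcal/mol.
A has the highest total (7.6 kcal/mol).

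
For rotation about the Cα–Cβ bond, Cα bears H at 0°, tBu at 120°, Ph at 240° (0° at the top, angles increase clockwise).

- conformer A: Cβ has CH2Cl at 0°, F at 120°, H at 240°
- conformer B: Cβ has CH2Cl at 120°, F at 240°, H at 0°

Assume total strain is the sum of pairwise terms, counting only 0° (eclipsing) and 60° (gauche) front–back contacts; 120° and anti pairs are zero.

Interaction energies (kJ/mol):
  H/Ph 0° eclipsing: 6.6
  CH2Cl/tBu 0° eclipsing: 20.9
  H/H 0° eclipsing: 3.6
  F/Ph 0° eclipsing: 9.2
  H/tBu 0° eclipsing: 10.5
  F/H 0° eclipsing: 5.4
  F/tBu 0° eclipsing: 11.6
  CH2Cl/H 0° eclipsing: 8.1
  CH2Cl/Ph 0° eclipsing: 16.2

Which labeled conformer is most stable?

A (eclipsed): H(0°)/CH2Cl(0°) eclipsed 8.1; tBu(120°)/F(120°) eclipsed 11.6; Ph(240°)/H(240°) eclipsed 6.6 → 26.3 kJ/mol.
B (eclipsed): H(0°)/H(0°) eclipsed 3.6; tBu(120°)/CH2Cl(120°) eclipsed 20.9; Ph(240°)/F(240°) eclipsed 9.2 → 33.7 kJ/mol.
A has the lowest total (26.3 kJ/mol).

A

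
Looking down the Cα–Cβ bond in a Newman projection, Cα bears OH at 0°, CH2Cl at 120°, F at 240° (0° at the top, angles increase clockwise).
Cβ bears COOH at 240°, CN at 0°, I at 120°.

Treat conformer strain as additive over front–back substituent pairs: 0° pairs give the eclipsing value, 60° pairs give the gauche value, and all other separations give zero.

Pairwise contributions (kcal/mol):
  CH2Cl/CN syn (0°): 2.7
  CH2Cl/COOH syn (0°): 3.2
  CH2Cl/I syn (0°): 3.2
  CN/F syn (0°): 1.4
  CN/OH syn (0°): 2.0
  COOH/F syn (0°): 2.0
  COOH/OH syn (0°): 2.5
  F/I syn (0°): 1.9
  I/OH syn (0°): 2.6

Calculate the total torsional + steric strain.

This conformer (eclipsed): OH–CN eclipsed, CH2Cl–I eclipsed, F–COOH eclipsed; 2.0 + 3.2 + 2.0 = 7.2 kcal/mol.

7.2 kcal/mol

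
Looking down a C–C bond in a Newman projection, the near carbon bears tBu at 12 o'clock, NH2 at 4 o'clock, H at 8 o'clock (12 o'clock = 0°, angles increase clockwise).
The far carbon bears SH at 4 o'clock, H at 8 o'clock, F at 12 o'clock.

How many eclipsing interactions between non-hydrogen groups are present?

Non-H eclipsing pairs: tBu(0°)/F(0°); NH2(120°)/SH(120°) — 2 interactions.

2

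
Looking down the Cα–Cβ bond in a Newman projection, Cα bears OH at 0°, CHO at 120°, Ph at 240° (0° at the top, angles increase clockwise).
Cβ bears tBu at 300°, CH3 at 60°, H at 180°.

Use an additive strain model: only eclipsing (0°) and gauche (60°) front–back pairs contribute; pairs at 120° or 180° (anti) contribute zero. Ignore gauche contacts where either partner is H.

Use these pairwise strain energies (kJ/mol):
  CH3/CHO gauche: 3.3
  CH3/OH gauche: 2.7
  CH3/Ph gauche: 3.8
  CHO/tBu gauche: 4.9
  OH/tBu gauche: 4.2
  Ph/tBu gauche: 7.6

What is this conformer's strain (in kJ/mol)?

17.8 kJ/mol

This conformer (staggered): OH(0°)/tBu(300°) gauche 4.2; OH(0°)/CH3(60°) gauche 2.7; CHO(120°)/CH3(60°) gauche 3.3; Ph(240°)/tBu(300°) gauche 7.6 → 17.8 kJ/mol.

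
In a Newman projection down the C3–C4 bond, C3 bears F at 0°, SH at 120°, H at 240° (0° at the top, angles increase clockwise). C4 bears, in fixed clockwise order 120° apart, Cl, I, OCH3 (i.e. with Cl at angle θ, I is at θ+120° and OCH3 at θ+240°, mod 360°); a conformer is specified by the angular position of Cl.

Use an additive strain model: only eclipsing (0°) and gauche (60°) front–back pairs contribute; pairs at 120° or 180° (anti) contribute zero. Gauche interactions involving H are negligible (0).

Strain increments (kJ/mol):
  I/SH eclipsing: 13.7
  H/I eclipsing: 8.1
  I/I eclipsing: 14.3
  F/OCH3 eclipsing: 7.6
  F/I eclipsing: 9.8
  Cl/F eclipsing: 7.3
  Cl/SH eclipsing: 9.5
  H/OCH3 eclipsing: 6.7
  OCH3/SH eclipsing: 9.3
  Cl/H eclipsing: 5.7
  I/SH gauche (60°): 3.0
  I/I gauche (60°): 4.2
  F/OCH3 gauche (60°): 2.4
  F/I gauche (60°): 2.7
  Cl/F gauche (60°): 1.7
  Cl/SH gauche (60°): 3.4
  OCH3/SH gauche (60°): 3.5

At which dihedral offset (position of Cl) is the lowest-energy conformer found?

60°

Cl at 0° (eclipsed): F–Cl eclipsed, SH–I eclipsed, H–OCH3 eclipsed; 7.3 + 13.7 + 6.7 = 27.7 kJ/mol.
Cl at 60° (staggered): F–Cl gauche, F–OCH3 gauche, SH–Cl gauche, SH–I gauche; 1.7 + 2.4 + 3.4 + 3.0 = 10.5 kJ/mol.
Cl at 120° (eclipsed): F–OCH3 eclipsed, SH–Cl eclipsed, H–I eclipsed; 7.6 + 9.5 + 8.1 = 25.2 kJ/mol.
Cl at 180° (staggered): F–I gauche, F–OCH3 gauche, SH–Cl gauche, SH–OCH3 gauche; 2.7 + 2.4 + 3.4 + 3.5 = 12.0 kJ/mol.
Cl at 240° (eclipsed): F–I eclipsed, SH–OCH3 eclipsed, H–Cl eclipsed; 9.8 + 9.3 + 5.7 = 24.8 kJ/mol.
Cl at 300° (staggered): F–Cl gauche, F–I gauche, SH–I gauche, SH–OCH3 gauche; 1.7 + 2.7 + 3.0 + 3.5 = 10.9 kJ/mol.
The minimum (10.5 kJ/mol) occurs with Cl at 60°.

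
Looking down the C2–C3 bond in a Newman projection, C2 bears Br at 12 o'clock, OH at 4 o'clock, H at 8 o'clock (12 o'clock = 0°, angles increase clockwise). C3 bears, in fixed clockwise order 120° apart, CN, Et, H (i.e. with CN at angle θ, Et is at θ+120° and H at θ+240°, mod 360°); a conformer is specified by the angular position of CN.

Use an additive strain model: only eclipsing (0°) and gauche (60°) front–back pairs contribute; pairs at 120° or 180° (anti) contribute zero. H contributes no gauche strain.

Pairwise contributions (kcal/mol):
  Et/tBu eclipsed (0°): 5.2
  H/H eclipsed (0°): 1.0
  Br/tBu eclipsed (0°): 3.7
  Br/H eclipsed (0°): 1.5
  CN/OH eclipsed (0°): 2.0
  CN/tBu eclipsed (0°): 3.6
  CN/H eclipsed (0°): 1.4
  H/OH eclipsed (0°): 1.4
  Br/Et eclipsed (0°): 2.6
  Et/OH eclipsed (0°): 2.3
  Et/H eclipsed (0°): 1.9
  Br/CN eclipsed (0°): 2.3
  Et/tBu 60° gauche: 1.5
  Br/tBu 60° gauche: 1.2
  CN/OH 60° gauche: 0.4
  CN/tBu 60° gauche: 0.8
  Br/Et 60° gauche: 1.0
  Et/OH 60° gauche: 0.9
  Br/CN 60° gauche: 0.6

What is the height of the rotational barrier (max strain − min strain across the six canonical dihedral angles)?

CN at 0° is eclipsed. Br at 0° is eclipsed with CN at 0° (2.3); OH at 120° is eclipsed with Et at 120° (2.3); H at 240° is eclipsed with H at 240° (1.0). Total 5.6 kcal/mol.
CN at 60° is staggered. Br at 0° is gauche with CN at 60° (0.6); OH at 120° is gauche with CN at 60° (0.4); OH at 120° is gauche with Et at 180° (0.9). Total 1.9 kcal/mol.
CN at 120° is eclipsed. Br at 0° is eclipsed with H at 0° (1.5); OH at 120° is eclipsed with CN at 120° (2.0); H at 240° is eclipsed with Et at 240° (1.9). Total 5.4 kcal/mol.
CN at 180° is staggered. Br at 0° is gauche with Et at 300° (1.0); OH at 120° is gauche with CN at 180° (0.4). Total 1.4 kcal/mol.
CN at 240° is eclipsed. Br at 0° is eclipsed with Et at 0° (2.6); OH at 120° is eclipsed with H at 120° (1.4); H at 240° is eclipsed with CN at 240° (1.4). Total 5.4 kcal/mol.
CN at 300° is staggered. Br at 0° is gauche with CN at 300° (0.6); Br at 0° is gauche with Et at 60° (1.0); OH at 120° is gauche with Et at 60° (0.9). Total 2.5 kcal/mol.
Max at 0° (5.6 kcal/mol), min at 180° (1.4 kcal/mol); barrier = 4.2 kcal/mol.

4.2 kcal/mol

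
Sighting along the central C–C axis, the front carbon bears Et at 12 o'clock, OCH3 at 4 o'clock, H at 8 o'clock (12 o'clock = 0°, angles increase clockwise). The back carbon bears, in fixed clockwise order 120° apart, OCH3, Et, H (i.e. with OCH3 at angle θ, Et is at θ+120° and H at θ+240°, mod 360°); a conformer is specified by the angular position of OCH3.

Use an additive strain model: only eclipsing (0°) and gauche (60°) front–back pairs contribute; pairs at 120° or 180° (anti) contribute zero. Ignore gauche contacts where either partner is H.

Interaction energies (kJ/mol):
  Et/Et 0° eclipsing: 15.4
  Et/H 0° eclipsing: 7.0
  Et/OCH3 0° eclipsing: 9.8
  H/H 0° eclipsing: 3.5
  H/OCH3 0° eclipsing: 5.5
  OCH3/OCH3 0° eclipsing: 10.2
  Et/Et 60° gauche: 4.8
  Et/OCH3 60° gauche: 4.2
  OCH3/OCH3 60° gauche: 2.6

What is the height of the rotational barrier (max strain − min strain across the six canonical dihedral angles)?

19.0 kJ/mol

OCH3 at 0° (eclipsed): Et–OCH3 eclipsed, OCH3–Et eclipsed, H–H eclipsed; 9.8 + 9.8 + 3.5 = 23.1 kJ/mol.
OCH3 at 60° (staggered): Et–OCH3 gauche, OCH3–OCH3 gauche, OCH3–Et gauche; 4.2 + 2.6 + 4.2 = 11.0 kJ/mol.
OCH3 at 120° (eclipsed): Et–H eclipsed, OCH3–OCH3 eclipsed, H–Et eclipsed; 7.0 + 10.2 + 7.0 = 24.2 kJ/mol.
OCH3 at 180° (staggered): Et–Et gauche, OCH3–OCH3 gauche; 4.8 + 2.6 = 7.4 kJ/mol.
OCH3 at 240° (eclipsed): Et–Et eclipsed, OCH3–H eclipsed, H–OCH3 eclipsed; 15.4 + 5.5 + 5.5 = 26.4 kJ/mol.
OCH3 at 300° (staggered): Et–OCH3 gauche, Et–Et gauche, OCH3–Et gauche; 4.2 + 4.8 + 4.2 = 13.2 kJ/mol.
Max at 240° (26.4 kJ/mol), min at 180° (7.4 kJ/mol); barrier = 19.0 kJ/mol.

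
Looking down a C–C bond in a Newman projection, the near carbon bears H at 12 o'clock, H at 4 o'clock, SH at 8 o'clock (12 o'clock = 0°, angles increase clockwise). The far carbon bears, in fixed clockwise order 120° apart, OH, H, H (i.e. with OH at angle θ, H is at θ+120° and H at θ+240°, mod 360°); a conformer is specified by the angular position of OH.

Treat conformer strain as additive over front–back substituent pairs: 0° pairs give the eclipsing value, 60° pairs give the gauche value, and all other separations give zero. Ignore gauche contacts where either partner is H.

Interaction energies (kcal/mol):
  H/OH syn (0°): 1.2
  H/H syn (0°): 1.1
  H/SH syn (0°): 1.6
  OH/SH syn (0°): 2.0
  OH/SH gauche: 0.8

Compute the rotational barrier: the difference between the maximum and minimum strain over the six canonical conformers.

4.2 kcal/mol

OH at 0° is eclipsed. H at 0° is eclipsed with OH at 0° (1.2); H at 120° is eclipsed with H at 120° (1.1); SH at 240° is eclipsed with H at 240° (1.6). Total 3.9 kcal/mol.
OH at 60° (staggered): no non-H gauche contacts → 0.0 kcal/mol.
OH at 120° is eclipsed. H at 0° is eclipsed with H at 0° (1.1); H at 120° is eclipsed with OH at 120° (1.2); SH at 240° is eclipsed with H at 240° (1.6). Total 3.9 kcal/mol.
OH at 180° is staggered. SH at 240° is gauche with OH at 180° (0.8). Total 0.8 kcal/mol.
OH at 240° is eclipsed. H at 0° is eclipsed with H at 0° (1.1); H at 120° is eclipsed with H at 120° (1.1); SH at 240° is eclipsed with OH at 240° (2.0). Total 4.2 kcal/mol.
OH at 300° is staggered. SH at 240° is gauche with OH at 300° (0.8). Total 0.8 kcal/mol.
Max at 240° (4.2 kcal/mol), min at 60° (0.0 kcal/mol); barrier = 4.2 kcal/mol.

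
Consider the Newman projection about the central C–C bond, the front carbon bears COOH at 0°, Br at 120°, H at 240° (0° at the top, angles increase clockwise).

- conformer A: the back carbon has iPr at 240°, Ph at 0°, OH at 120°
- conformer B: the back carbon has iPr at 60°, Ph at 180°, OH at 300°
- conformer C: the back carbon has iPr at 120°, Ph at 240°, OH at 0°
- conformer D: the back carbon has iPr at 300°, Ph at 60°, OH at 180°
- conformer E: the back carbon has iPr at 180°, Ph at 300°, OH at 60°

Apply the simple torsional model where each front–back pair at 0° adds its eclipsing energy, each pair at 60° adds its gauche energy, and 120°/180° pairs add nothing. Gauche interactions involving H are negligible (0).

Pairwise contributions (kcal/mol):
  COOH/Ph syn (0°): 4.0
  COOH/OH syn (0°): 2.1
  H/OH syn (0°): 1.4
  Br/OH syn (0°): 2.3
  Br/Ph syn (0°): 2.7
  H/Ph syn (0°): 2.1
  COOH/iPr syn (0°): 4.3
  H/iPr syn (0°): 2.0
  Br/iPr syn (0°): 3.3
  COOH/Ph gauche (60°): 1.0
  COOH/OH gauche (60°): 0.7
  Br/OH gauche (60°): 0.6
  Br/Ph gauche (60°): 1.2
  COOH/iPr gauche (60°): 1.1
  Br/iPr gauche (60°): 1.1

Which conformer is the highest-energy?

A

A is eclipsed. COOH at 0° is eclipsed with Ph at 0° (4.0); Br at 120° is eclipsed with OH at 120° (2.3); H at 240° is eclipsed with iPr at 240° (2.0). Total 8.3 kcal/mol.
B is staggered. COOH at 0° is gauche with iPr at 60° (1.1); COOH at 0° is gauche with OH at 300° (0.7); Br at 120° is gauche with iPr at 60° (1.1); Br at 120° is gauche with Ph at 180° (1.2). Total 4.1 kcal/mol.
C is eclipsed. COOH at 0° is eclipsed with OH at 0° (2.1); Br at 120° is eclipsed with iPr at 120° (3.3); H at 240° is eclipsed with Ph at 240° (2.1). Total 7.5 kcal/mol.
D is staggered. COOH at 0° is gauche with iPr at 300° (1.1); COOH at 0° is gauche with Ph at 60° (1.0); Br at 120° is gauche with Ph at 60° (1.2); Br at 120° is gauche with OH at 180° (0.6). Total 3.9 kcal/mol.
E is staggered. COOH at 0° is gauche with Ph at 300° (1.0); COOH at 0° is gauche with OH at 60° (0.7); Br at 120° is gauche with iPr at 180° (1.1); Br at 120° is gauche with OH at 60° (0.6). Total 3.4 kcal/mol.
A has the highest total (8.3 kcal/mol).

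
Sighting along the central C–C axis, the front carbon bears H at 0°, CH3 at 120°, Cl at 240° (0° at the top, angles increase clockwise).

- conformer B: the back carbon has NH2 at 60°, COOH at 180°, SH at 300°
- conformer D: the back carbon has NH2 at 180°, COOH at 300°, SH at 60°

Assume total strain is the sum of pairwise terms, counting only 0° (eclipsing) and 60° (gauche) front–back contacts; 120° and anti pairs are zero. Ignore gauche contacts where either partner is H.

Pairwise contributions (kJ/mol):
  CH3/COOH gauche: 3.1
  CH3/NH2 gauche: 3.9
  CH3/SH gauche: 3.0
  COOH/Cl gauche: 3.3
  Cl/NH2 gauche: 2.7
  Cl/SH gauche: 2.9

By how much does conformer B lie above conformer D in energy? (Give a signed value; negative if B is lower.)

+0.3 kJ/mol

B is staggered. CH3 at 120° is gauche with NH2 at 60° (3.9); CH3 at 120° is gauche with COOH at 180° (3.1); Cl at 240° is gauche with COOH at 180° (3.3); Cl at 240° is gauche with SH at 300° (2.9). Total 13.2 kJ/mol.
D is staggered. CH3 at 120° is gauche with NH2 at 180° (3.9); CH3 at 120° is gauche with SH at 60° (3.0); Cl at 240° is gauche with NH2 at 180° (2.7); Cl at 240° is gauche with COOH at 300° (3.3). Total 12.9 kJ/mol.
E(B) − E(D) = 13.2 − 12.9 = +0.3 kJ/mol.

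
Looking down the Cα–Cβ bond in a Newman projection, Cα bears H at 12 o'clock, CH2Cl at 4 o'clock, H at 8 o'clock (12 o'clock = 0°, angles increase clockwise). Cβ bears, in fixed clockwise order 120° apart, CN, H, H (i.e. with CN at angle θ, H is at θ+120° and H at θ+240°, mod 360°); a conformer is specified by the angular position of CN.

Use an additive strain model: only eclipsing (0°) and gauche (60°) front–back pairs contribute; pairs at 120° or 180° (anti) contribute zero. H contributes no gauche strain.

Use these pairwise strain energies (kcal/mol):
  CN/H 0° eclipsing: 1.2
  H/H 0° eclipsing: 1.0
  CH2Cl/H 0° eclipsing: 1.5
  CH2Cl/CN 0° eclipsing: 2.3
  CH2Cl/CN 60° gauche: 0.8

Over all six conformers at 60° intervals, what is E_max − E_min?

CN at 0° (eclipsed): H(0°)/CN(0°) eclipsed 1.2; CH2Cl(120°)/H(120°) eclipsed 1.5; H(240°)/H(240°) eclipsed 1.0 → 3.7 kcal/mol.
CN at 60° (staggered): CH2Cl(120°)/CN(60°) gauche 0.8 → 0.8 kcal/mol.
CN at 120° (eclipsed): H(0°)/H(0°) eclipsed 1.0; CH2Cl(120°)/CN(120°) eclipsed 2.3; H(240°)/H(240°) eclipsed 1.0 → 4.3 kcal/mol.
CN at 180° (staggered): CH2Cl(120°)/CN(180°) gauche 0.8 → 0.8 kcal/mol.
CN at 240° (eclipsed): H(0°)/H(0°) eclipsed 1.0; CH2Cl(120°)/H(120°) eclipsed 1.5; H(240°)/CN(240°) eclipsed 1.2 → 3.7 kcal/mol.
CN at 300° (staggered): no non-H gauche contacts → 0.0 kcal/mol.
Max at 120° (4.3 kcal/mol), min at 300° (0.0 kcal/mol); barrier = 4.3 kcal/mol.

4.3 kcal/mol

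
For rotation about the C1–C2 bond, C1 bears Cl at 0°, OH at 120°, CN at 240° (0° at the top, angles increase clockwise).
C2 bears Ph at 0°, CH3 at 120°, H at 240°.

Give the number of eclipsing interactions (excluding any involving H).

Non-H eclipsing pairs: Cl(0°)/Ph(0°); OH(120°)/CH3(120°) — 2 interactions.

2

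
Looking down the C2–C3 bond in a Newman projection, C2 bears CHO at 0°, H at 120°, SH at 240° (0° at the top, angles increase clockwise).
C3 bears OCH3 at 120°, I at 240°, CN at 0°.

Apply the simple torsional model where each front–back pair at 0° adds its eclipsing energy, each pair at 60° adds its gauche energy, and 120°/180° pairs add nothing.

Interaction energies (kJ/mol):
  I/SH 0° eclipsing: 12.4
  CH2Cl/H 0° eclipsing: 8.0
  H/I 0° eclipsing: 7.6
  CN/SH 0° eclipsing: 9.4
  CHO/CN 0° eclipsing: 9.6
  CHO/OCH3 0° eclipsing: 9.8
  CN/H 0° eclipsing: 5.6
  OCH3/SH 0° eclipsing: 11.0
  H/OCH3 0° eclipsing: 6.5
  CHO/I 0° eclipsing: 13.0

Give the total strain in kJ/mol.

This conformer (eclipsed): CHO–CN eclipsed, H–OCH3 eclipsed, SH–I eclipsed; 9.6 + 6.5 + 12.4 = 28.5 kJ/mol.

28.5 kJ/mol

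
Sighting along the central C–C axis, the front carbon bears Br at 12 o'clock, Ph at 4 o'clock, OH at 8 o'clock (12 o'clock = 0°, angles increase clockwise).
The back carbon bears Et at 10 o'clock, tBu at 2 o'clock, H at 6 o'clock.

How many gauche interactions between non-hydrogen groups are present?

4

Non-H gauche pairs: Br(0°)/Et(300°); Br(0°)/tBu(60°); Ph(120°)/tBu(60°); OH(240°)/Et(300°) — 4 interactions.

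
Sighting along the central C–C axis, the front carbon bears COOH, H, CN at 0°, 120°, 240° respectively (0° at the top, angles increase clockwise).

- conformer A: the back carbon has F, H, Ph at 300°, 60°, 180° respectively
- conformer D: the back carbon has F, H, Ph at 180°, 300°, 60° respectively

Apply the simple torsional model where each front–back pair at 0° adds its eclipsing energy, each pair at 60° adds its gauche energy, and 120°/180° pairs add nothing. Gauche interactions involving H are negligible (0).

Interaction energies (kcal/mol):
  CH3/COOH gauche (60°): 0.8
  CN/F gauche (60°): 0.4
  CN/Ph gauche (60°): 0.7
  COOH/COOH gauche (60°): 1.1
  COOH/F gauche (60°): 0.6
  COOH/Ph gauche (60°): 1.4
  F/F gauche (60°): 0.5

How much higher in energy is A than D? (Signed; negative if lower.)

-0.1 kcal/mol

A (staggered): COOH–F gauche, CN–F gauche, CN–Ph gauche; 0.6 + 0.4 + 0.7 = 1.7 kcal/mol.
D (staggered): COOH–Ph gauche, CN–F gauche; 1.4 + 0.4 = 1.8 kcal/mol.
E(A) − E(D) = 1.7 − 1.8 = -0.1 kcal/mol.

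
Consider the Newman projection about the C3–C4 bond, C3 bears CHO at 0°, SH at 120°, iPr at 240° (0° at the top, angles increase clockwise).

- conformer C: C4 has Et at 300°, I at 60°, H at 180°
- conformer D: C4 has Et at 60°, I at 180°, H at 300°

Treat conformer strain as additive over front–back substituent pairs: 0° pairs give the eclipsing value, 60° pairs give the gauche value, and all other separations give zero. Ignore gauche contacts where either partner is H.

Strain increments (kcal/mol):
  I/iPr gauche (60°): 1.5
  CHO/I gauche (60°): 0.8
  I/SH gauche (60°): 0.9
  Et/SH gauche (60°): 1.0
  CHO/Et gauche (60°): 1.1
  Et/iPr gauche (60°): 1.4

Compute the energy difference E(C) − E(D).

C (staggered): CHO(0°)/Et(300°) gauche 1.1; CHO(0°)/I(60°) gauche 0.8; SH(120°)/I(60°) gauche 0.9; iPr(240°)/Et(300°) gauche 1.4 → 4.2 kcal/mol.
D (staggered): CHO(0°)/Et(60°) gauche 1.1; SH(120°)/Et(60°) gauche 1.0; SH(120°)/I(180°) gauche 0.9; iPr(240°)/I(180°) gauche 1.5 → 4.5 kcal/mol.
E(C) − E(D) = 4.2 − 4.5 = -0.3 kcal/mol.

-0.3 kcal/mol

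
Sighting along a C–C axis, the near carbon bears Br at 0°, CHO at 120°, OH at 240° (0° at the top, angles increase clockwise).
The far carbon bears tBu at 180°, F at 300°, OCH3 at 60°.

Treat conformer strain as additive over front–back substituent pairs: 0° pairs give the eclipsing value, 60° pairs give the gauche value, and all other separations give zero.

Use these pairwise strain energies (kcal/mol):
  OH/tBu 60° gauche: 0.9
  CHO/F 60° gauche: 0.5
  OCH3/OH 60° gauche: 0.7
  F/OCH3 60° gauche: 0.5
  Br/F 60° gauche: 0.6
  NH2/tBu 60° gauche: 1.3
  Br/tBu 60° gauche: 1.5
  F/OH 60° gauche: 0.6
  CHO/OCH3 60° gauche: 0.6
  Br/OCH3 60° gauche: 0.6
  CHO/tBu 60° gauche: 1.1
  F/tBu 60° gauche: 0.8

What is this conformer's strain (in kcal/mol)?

4.4 kcal/mol

This conformer (staggered): Br–F gauche, Br–OCH3 gauche, CHO–tBu gauche, CHO–OCH3 gauche, OH–tBu gauche, OH–F gauche; 0.6 + 0.6 + 1.1 + 0.6 + 0.9 + 0.6 = 4.4 kcal/mol.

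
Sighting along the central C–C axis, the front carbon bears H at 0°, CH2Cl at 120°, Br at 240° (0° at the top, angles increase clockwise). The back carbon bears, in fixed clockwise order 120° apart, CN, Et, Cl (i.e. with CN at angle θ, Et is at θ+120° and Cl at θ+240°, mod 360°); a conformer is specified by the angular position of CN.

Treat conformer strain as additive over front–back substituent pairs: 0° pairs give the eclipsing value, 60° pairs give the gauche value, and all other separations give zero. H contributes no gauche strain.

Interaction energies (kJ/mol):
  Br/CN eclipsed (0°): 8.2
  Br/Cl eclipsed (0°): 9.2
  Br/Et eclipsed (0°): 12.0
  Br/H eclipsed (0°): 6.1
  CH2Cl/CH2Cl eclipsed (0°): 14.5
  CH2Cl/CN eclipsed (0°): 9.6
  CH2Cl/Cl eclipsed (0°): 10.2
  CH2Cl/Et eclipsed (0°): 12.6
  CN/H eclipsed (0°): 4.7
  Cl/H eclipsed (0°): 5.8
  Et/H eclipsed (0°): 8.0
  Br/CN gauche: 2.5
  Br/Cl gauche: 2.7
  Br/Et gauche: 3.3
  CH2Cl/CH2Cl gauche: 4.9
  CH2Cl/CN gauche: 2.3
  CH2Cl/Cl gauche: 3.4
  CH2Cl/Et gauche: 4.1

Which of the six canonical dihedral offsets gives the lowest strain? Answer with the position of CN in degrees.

CN at 0° (eclipsed): H–CN eclipsed, CH2Cl–Et eclipsed, Br–Cl eclipsed; 4.7 + 12.6 + 9.2 = 26.5 kJ/mol.
CN at 60° (staggered): CH2Cl–CN gauche, CH2Cl–Et gauche, Br–Et gauche, Br–Cl gauche; 2.3 + 4.1 + 3.3 + 2.7 = 12.4 kJ/mol.
CN at 120° (eclipsed): H–Cl eclipsed, CH2Cl–CN eclipsed, Br–Et eclipsed; 5.8 + 9.6 + 12.0 = 27.4 kJ/mol.
CN at 180° (staggered): CH2Cl–CN gauche, CH2Cl–Cl gauche, Br–CN gauche, Br–Et gauche; 2.3 + 3.4 + 2.5 + 3.3 = 11.5 kJ/mol.
CN at 240° (eclipsed): H–Et eclipsed, CH2Cl–Cl eclipsed, Br–CN eclipsed; 8.0 + 10.2 + 8.2 = 26.4 kJ/mol.
CN at 300° (staggered): CH2Cl–Et gauche, CH2Cl–Cl gauche, Br–CN gauche, Br–Cl gauche; 4.1 + 3.4 + 2.5 + 2.7 = 12.7 kJ/mol.
The minimum (11.5 kJ/mol) occurs with CN at 180°.

180°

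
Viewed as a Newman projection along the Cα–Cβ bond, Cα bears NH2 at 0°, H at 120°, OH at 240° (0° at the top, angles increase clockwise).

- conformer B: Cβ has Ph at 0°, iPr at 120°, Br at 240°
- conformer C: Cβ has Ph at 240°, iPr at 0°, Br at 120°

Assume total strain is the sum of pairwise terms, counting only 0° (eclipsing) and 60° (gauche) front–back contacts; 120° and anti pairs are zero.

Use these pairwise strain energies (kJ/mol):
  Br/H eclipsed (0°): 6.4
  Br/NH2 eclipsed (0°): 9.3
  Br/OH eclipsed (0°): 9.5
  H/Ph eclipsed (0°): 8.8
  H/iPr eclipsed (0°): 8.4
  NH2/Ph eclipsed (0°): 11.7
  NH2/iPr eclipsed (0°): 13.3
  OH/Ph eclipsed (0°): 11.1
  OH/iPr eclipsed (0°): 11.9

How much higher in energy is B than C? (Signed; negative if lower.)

B (eclipsed): NH2–Ph eclipsed, H–iPr eclipsed, OH–Br eclipsed; 11.7 + 8.4 + 9.5 = 29.6 kJ/mol.
C (eclipsed): NH2–iPr eclipsed, H–Br eclipsed, OH–Ph eclipsed; 13.3 + 6.4 + 11.1 = 30.8 kJ/mol.
E(B) − E(C) = 29.6 − 30.8 = -1.2 kJ/mol.

-1.2 kJ/mol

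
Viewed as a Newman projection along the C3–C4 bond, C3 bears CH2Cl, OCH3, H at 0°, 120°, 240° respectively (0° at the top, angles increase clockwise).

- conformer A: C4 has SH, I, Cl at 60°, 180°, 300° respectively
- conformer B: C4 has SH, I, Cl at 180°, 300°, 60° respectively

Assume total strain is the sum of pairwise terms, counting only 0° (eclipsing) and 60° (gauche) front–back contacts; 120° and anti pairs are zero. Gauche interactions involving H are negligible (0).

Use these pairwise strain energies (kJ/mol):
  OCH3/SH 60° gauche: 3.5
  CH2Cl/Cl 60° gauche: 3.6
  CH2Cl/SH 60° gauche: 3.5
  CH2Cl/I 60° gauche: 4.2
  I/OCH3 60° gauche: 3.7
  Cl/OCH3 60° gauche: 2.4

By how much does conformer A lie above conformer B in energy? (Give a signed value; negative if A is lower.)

+0.6 kJ/mol

A (staggered): CH2Cl–SH gauche, CH2Cl–Cl gauche, OCH3–SH gauche, OCH3–I gauche; 3.5 + 3.6 + 3.5 + 3.7 = 14.3 kJ/mol.
B (staggered): CH2Cl–I gauche, CH2Cl–Cl gauche, OCH3–SH gauche, OCH3–Cl gauche; 4.2 + 3.6 + 3.5 + 2.4 = 13.7 kJ/mol.
E(A) − E(B) = 14.3 − 13.7 = +0.6 kJ/mol.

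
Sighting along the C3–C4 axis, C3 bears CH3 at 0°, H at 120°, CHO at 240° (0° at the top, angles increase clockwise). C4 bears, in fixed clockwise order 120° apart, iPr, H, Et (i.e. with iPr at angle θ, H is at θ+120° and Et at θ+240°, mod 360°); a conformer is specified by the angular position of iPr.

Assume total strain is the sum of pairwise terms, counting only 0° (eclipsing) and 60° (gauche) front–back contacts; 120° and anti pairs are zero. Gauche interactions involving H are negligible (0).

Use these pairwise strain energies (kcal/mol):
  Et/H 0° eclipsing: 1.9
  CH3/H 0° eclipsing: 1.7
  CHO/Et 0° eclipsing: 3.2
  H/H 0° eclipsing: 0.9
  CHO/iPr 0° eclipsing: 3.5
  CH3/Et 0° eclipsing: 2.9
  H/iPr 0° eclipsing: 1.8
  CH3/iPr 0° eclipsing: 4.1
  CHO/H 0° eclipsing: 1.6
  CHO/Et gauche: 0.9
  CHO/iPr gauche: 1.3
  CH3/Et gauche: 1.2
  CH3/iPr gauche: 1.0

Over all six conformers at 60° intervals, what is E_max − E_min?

iPr at 0° (eclipsed): CH3(0°)/iPr(0°) eclipsed 4.1; H(120°)/H(120°) eclipsed 0.9; CHO(240°)/Et(240°) eclipsed 3.2 → 8.2 kcal/mol.
iPr at 60° (staggered): CH3(0°)/iPr(60°) gauche 1.0; CH3(0°)/Et(300°) gauche 1.2; CHO(240°)/Et(300°) gauche 0.9 → 3.1 kcal/mol.
iPr at 120° (eclipsed): CH3(0°)/Et(0°) eclipsed 2.9; H(120°)/iPr(120°) eclipsed 1.8; CHO(240°)/H(240°) eclipsed 1.6 → 6.3 kcal/mol.
iPr at 180° (staggered): CH3(0°)/Et(60°) gauche 1.2; CHO(240°)/iPr(180°) gauche 1.3 → 2.5 kcal/mol.
iPr at 240° (eclipsed): CH3(0°)/H(0°) eclipsed 1.7; H(120°)/Et(120°) eclipsed 1.9; CHO(240°)/iPr(240°) eclipsed 3.5 → 7.1 kcal/mol.
iPr at 300° (staggered): CH3(0°)/iPr(300°) gauche 1.0; CHO(240°)/iPr(300°) gauche 1.3; CHO(240°)/Et(180°) gauche 0.9 → 3.2 kcal/mol.
Max at 0° (8.2 kcal/mol), min at 180° (2.5 kcal/mol); barrier = 5.7 kcal/mol.

5.7 kcal/mol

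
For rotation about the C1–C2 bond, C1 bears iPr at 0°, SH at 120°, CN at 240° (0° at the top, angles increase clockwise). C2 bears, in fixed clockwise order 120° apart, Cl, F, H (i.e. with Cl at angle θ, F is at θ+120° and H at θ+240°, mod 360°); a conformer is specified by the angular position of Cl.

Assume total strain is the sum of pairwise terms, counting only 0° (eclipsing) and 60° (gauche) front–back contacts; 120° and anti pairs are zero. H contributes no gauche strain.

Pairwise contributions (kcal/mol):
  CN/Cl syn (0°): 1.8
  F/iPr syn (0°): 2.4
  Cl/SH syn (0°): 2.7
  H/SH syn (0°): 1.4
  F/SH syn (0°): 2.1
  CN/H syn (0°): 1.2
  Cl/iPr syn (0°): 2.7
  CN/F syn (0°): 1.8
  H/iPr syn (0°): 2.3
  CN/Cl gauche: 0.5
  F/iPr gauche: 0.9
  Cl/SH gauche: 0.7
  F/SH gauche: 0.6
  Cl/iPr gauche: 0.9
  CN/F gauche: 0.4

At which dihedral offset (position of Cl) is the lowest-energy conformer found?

180°

Cl at 0° (eclipsed): iPr(0°)/Cl(0°) eclipsed 2.7; SH(120°)/F(120°) eclipsed 2.1; CN(240°)/H(240°) eclipsed 1.2 → 6.0 kcal/mol.
Cl at 60° (staggered): iPr(0°)/Cl(60°) gauche 0.9; SH(120°)/Cl(60°) gauche 0.7; SH(120°)/F(180°) gauche 0.6; CN(240°)/F(180°) gauche 0.4 → 2.6 kcal/mol.
Cl at 120° (eclipsed): iPr(0°)/H(0°) eclipsed 2.3; SH(120°)/Cl(120°) eclipsed 2.7; CN(240°)/F(240°) eclipsed 1.8 → 6.8 kcal/mol.
Cl at 180° (staggered): iPr(0°)/F(300°) gauche 0.9; SH(120°)/Cl(180°) gauche 0.7; CN(240°)/Cl(180°) gauche 0.5; CN(240°)/F(300°) gauche 0.4 → 2.5 kcal/mol.
Cl at 240° (eclipsed): iPr(0°)/F(0°) eclipsed 2.4; SH(120°)/H(120°) eclipsed 1.4; CN(240°)/Cl(240°) eclipsed 1.8 → 5.6 kcal/mol.
Cl at 300° (staggered): iPr(0°)/Cl(300°) gauche 0.9; iPr(0°)/F(60°) gauche 0.9; SH(120°)/F(60°) gauche 0.6; CN(240°)/Cl(300°) gauche 0.5 → 2.9 kcal/mol.
The minimum (2.5 kcal/mol) occurs with Cl at 180°.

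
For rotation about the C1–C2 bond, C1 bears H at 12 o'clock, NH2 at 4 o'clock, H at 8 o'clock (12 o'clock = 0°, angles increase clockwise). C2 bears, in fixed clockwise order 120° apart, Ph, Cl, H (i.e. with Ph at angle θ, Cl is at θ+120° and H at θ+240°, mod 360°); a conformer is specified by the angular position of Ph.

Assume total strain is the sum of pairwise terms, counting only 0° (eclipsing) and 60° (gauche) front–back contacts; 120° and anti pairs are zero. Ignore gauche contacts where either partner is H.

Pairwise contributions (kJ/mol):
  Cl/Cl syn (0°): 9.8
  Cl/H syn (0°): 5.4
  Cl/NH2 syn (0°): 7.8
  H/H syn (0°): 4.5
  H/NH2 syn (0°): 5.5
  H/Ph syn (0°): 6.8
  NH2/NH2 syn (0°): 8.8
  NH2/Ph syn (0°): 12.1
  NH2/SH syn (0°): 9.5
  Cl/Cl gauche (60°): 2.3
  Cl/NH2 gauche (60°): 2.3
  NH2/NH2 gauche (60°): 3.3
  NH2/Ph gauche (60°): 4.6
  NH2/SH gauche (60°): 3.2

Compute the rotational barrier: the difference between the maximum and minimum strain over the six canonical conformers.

Ph at 0° (eclipsed): H(0°)/Ph(0°) eclipsed 6.8; NH2(120°)/Cl(120°) eclipsed 7.8; H(240°)/H(240°) eclipsed 4.5 → 19.1 kJ/mol.
Ph at 60° (staggered): NH2(120°)/Ph(60°) gauche 4.6; NH2(120°)/Cl(180°) gauche 2.3 → 6.9 kJ/mol.
Ph at 120° (eclipsed): H(0°)/H(0°) eclipsed 4.5; NH2(120°)/Ph(120°) eclipsed 12.1; H(240°)/Cl(240°) eclipsed 5.4 → 22.0 kJ/mol.
Ph at 180° (staggered): NH2(120°)/Ph(180°) gauche 4.6 → 4.6 kJ/mol.
Ph at 240° (eclipsed): H(0°)/Cl(0°) eclipsed 5.4; NH2(120°)/H(120°) eclipsed 5.5; H(240°)/Ph(240°) eclipsed 6.8 → 17.7 kJ/mol.
Ph at 300° (staggered): NH2(120°)/Cl(60°) gauche 2.3 → 2.3 kJ/mol.
Max at 120° (22.0 kJ/mol), min at 300° (2.3 kJ/mol); barrier = 19.7 kJ/mol.

19.7 kJ/mol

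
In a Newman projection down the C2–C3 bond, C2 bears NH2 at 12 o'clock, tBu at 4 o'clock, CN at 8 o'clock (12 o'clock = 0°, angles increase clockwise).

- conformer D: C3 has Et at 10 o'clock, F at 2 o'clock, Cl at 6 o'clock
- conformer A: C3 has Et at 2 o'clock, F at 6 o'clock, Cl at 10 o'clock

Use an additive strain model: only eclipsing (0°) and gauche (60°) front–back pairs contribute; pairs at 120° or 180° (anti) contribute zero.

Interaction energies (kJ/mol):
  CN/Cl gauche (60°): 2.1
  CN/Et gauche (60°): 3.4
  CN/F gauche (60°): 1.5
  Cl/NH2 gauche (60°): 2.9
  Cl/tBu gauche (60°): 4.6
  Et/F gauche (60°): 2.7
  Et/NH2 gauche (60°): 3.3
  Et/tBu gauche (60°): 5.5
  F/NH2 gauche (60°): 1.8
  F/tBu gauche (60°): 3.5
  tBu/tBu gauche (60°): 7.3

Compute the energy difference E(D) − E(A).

-0.1 kJ/mol

D (staggered): NH2(0°)/Et(300°) gauche 3.3; NH2(0°)/F(60°) gauche 1.8; tBu(120°)/F(60°) gauche 3.5; tBu(120°)/Cl(180°) gauche 4.6; CN(240°)/Et(300°) gauche 3.4; CN(240°)/Cl(180°) gauche 2.1 → 18.7 kJ/mol.
A (staggered): NH2(0°)/Et(60°) gauche 3.3; NH2(0°)/Cl(300°) gauche 2.9; tBu(120°)/Et(60°) gauche 5.5; tBu(120°)/F(180°) gauche 3.5; CN(240°)/F(180°) gauche 1.5; CN(240°)/Cl(300°) gauche 2.1 → 18.8 kJ/mol.
E(D) − E(A) = 18.7 − 18.8 = -0.1 kJ/mol.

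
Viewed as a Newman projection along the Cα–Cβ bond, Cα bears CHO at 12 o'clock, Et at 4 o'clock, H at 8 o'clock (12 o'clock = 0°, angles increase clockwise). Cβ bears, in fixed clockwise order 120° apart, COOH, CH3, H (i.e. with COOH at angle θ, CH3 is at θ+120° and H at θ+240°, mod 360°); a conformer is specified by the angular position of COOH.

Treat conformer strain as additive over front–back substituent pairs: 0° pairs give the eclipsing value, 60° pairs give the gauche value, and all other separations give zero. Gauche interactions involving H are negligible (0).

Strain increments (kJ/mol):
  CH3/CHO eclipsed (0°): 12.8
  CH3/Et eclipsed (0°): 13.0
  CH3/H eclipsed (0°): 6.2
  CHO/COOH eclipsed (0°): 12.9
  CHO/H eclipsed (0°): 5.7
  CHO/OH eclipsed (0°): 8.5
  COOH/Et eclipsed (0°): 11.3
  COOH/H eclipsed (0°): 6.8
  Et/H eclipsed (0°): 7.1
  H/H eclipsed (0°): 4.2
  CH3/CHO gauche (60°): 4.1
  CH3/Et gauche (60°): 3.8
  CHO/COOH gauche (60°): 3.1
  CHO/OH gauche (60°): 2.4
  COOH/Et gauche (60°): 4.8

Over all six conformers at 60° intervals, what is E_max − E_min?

21.2 kJ/mol

COOH at 0° (eclipsed): CHO(0°)/COOH(0°) eclipsed 12.9; Et(120°)/CH3(120°) eclipsed 13.0; H(240°)/H(240°) eclipsed 4.2 → 30.1 kJ/mol.
COOH at 60° (staggered): CHO(0°)/COOH(60°) gauche 3.1; Et(120°)/COOH(60°) gauche 4.8; Et(120°)/CH3(180°) gauche 3.8 → 11.7 kJ/mol.
COOH at 120° (eclipsed): CHO(0°)/H(0°) eclipsed 5.7; Et(120°)/COOH(120°) eclipsed 11.3; H(240°)/CH3(240°) eclipsed 6.2 → 23.2 kJ/mol.
COOH at 180° (staggered): CHO(0°)/CH3(300°) gauche 4.1; Et(120°)/COOH(180°) gauche 4.8 → 8.9 kJ/mol.
COOH at 240° (eclipsed): CHO(0°)/CH3(0°) eclipsed 12.8; Et(120°)/H(120°) eclipsed 7.1; H(240°)/COOH(240°) eclipsed 6.8 → 26.7 kJ/mol.
COOH at 300° (staggered): CHO(0°)/COOH(300°) gauche 3.1; CHO(0°)/CH3(60°) gauche 4.1; Et(120°)/CH3(60°) gauche 3.8 → 11.0 kJ/mol.
Max at 0° (30.1 kJ/mol), min at 180° (8.9 kJ/mol); barrier = 21.2 kJ/mol.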